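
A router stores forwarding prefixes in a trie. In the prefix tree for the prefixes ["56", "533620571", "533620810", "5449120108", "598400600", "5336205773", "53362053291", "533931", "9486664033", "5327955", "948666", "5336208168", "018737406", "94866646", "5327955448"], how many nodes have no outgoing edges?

A leaf is a node with no children — equivalently, the end of a word that is not a proper prefix of any other stored word.
Those words: "018737406", "5327955448", "53362053291", "533620571", "5336205773", "533620810", "5336208168", "533931", "5449120108", "56", "598400600", "9486664033", "94866646"
Leaf count: 13

13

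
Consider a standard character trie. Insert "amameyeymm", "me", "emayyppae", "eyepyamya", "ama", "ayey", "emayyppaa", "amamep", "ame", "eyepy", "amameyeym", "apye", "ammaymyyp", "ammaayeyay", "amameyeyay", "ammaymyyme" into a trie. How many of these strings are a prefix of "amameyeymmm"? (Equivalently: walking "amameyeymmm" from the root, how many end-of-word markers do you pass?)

Walk "amameyeymmm" from the root; an end-of-word marker is hit whenever a stored word is a prefix of "amameyeymmm".
Prefixes of the query that are stored words: "ama", "amameyeym", "amameyeymm"
Count: 3

3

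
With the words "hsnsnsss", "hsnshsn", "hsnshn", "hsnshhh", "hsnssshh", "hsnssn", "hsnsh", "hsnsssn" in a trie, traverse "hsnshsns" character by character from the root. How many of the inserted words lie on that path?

Traverse "hsnshsns" character by character; count nodes along the way that are marked as word ends.
Prefixes of the query that are stored words: "hsnsh", "hsnshsn"
Count: 2

2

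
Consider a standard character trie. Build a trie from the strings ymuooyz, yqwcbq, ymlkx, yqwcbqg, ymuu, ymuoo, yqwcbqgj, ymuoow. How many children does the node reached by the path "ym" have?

Walk "ym" from the root, arriving at one node.
Characters that immediately follow "ym" among the stored strings: {l, u}.
That node has 2 child edges.

2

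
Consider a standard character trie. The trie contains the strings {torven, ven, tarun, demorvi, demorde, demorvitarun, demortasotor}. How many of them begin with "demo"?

Filter for entries beginning with "demo":
Matches: "demorde", "demortasotor", "demorvi", "demorvitarun"
Count: 4

4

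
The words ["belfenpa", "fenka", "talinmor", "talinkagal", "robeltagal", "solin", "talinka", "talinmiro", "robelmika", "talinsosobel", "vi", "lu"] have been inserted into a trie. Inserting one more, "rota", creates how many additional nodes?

2

Walking "rota" from the root, the first 2 characters ("ro") follow existing edges; "t" is the first miss.
New nodes needed: |"rota"| − 2 = 4 − 2 = 2.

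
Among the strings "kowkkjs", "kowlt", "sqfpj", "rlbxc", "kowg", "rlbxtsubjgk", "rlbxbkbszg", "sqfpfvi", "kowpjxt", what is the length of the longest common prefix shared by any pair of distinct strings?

4

The deepest shared node is where two words last agree before diverging.
"rlbxbkbszg" and "rlbxc" agree on "rlbx" (4 characters) before diverging; nothing deeper is shared.
Longest shared-prefix length: 4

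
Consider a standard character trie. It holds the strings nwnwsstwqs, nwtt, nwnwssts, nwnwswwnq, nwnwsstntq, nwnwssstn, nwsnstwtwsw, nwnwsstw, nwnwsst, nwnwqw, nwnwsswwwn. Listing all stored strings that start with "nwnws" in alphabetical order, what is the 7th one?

nwnwsswwwn

Words with prefix "nwnws", in lexicographic order: "nwnwssstn", "nwnwsst", "nwnwsstntq", "nwnwssts", "nwnwsstw", "nwnwsstwqs", "nwnwsswwwn", "nwnwswwnq"
The 7th is nwnwsswwwn.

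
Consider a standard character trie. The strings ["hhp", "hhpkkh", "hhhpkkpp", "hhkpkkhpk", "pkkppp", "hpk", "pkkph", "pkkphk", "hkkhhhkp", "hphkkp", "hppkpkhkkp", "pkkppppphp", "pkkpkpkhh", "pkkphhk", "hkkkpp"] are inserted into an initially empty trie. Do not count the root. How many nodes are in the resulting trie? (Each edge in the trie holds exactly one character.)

Trace insertions, counting only characters that open a new branch:
  "hhp" → 3 new (h, h, p)
  "hhpkkh" → prefix "hhp" already present; 3 new (k, k, h)
  "hhhpkkpp" → prefix "hh" already present; 6 new (h, p, k, k, p, p)
  "hhkpkkhpk" → prefix "hh" already present; 7 new (k, p, k, k, h, p, k)
  "pkkppp" → 6 new (p, k, k, p, p, p)
  "hpk" → prefix "h" already present; 2 new (p, k)
  "pkkph" → prefix "pkkp" already present; 1 new (h)
  "pkkphk" → prefix "pkkph" already present; 1 new (k)
  "hkkhhhkp" → prefix "h" already present; 7 new (k, k, h, h, h, k, p)
  "hphkkp" → prefix "hp" already present; 4 new (h, k, k, p)
  "hppkpkhkkp" → prefix "hp" already present; 8 new (p, k, p, k, h, k, k, p)
  "pkkppppphp" → prefix "pkkppp" already present; 4 new (p, p, h, p)
  "pkkpkpkhh" → prefix "pkkp" already present; 5 new (k, p, k, h, h)
  "pkkphhk" → prefix "pkkph" already present; 2 new (h, k)
  "hkkkpp" → prefix "hkk" already present; 3 new (k, p, p)
Total nodes = 3 + 3 + 6 + 7 + 6 + 2 + 1 + 1 + 7 + 4 + 8 + 4 + 5 + 2 + 3 = 62

62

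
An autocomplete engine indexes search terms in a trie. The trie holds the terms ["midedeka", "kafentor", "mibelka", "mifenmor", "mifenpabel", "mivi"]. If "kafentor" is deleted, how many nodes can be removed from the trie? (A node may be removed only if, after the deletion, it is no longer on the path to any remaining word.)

8

Walk "kafentor" from the leaf back toward the root, removing each node that no remaining word uses.
No other word shares any prefix with "kafentor", so all 8 of its nodes go.
Nodes removed: 8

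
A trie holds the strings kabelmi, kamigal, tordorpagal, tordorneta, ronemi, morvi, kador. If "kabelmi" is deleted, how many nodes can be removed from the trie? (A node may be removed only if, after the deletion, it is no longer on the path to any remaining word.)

A node on "kabelmi"'s path can go only if nothing else ends at it or branches off below it.
The suffix "belmi" (5 nodes) is used only by "kabelmi"; the node for "ka" still has the child "m", so pruning stops there.
Nodes removed: 5

5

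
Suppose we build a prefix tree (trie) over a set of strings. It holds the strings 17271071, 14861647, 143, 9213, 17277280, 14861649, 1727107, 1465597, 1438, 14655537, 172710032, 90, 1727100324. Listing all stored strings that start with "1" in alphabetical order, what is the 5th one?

DFS of the "1" subtree visits, in order: "143", "1438", "14655537", "1465597", "14861647", "14861649", "172710032", "1727100324", "1727107", "17271071", "17277280"
The 5th is 14861647.

14861647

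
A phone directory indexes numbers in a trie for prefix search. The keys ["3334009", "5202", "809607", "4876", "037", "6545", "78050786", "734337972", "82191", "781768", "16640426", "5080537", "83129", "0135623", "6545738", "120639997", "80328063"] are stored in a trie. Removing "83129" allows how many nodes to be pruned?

4

After clearing the end-marker at "83129", prune upward until reaching a node still needed by another word.
The suffix "3129" (4 nodes) is used only by "83129"; the node for "8" still has the child "0", so pruning stops there.
Nodes removed: 4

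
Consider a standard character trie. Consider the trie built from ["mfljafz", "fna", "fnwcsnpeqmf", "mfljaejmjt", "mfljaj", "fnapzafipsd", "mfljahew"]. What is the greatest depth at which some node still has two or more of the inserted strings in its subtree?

5

Look for the deepest trie node that still has at least two words in its subtree.
e.g. "mfljaejmjt" and "mfljafz" share the prefix "mflja" of length 5; no pair shares a longer one.
Longest shared-prefix length: 5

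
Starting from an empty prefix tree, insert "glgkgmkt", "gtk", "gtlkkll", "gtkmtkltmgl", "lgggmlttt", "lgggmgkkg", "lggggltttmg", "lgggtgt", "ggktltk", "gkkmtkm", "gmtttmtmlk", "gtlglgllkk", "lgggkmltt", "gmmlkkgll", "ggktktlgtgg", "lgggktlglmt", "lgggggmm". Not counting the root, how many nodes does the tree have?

102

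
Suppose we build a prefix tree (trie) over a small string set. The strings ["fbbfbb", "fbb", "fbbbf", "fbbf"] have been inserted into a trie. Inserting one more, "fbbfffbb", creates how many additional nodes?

4

The longest prefix of "fbbfffbb" already in the trie is "fbbf" (length 4).
New nodes needed: |"fbbfffbb"| − 4 = 8 − 4 = 4.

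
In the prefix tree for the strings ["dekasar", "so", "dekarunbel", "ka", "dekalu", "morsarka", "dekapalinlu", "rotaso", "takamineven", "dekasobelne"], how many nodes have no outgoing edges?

A leaf is a node with no children — equivalently, the end of a word that is not a proper prefix of any other stored word.
Those words: "dekalu", "dekapalinlu", "dekarunbel", "dekasar", "dekasobelne", "ka", "morsarka", "rotaso", "so", "takamineven"
Leaf count: 10

10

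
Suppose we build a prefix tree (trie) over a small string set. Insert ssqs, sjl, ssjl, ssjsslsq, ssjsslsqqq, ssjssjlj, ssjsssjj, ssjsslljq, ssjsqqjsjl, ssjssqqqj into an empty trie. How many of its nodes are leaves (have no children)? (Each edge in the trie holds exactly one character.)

9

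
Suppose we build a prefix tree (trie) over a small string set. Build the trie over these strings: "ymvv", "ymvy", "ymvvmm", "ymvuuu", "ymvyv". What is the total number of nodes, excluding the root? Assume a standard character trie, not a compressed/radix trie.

11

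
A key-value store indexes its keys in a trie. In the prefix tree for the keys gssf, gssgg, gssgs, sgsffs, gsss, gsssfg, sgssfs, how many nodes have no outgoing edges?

A leaf is a node with no children — equivalently, the end of a word that is not a proper prefix of any other stored word.
Those words: "gssf", "gssgg", "gssgs", "gsssfg", "sgsffs", "sgssfs"
Leaf count: 6

6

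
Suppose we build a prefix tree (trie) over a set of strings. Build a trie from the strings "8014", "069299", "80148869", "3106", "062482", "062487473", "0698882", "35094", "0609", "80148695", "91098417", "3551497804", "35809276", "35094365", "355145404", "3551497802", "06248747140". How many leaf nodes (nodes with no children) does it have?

15

Leaves are exactly the stored words that no other stored word extends.
Those words: "0609", "062482", "06248747140", "062487473", "069299", "0698882", "3106", "35094365", "355145404", "3551497802", "3551497804", "35809276", "80148695", "80148869", "91098417"
Leaf count: 15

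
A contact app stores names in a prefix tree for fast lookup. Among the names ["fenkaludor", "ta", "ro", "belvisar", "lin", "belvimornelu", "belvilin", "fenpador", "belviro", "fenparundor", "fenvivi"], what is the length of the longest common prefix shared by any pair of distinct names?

5

Look for the deepest trie node that still has at least two words in its subtree.
e.g. "belvilin" and "belvimornelu" share the prefix "belvi" of length 5; no pair shares a longer one.
Longest shared-prefix length: 5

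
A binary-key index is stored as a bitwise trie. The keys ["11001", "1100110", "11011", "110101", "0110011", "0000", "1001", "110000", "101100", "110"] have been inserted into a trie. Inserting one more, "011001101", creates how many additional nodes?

"0110011" is already a path in the trie; the remaining "01" must be added.
So 9 − 7 = 2 new nodes.

2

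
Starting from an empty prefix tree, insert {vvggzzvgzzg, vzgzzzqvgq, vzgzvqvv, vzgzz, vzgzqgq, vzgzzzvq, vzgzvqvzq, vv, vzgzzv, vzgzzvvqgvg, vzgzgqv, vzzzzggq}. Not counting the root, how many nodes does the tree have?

46

For each word, the new-node count is its length minus the longest prefix already in the trie:
  "vvggzzvgzzg" → 11 new (v, v, g, g, z, z, v, g, z, z, g)
  "vzgzzzqvgq" → prefix "v" already present; 9 new (z, g, z, z, z, q, v, g, q)
  "vzgzvqvv" → prefix "vzgz" already present; 4 new (v, q, v, v)
  "vzgzz" → prefix "vzgzz" already present; 0 new (none)
  "vzgzqgq" → prefix "vzgz" already present; 3 new (q, g, q)
  "vzgzzzvq" → prefix "vzgzzz" already present; 2 new (v, q)
  "vzgzvqvzq" → prefix "vzgzvqv" already present; 2 new (z, q)
  "vv" → prefix "vv" already present; 0 new (none)
  "vzgzzv" → prefix "vzgzz" already present; 1 new (v)
  "vzgzzvvqgvg" → prefix "vzgzzv" already present; 5 new (v, q, g, v, g)
  "vzgzgqv" → prefix "vzgz" already present; 3 new (g, q, v)
  "vzzzzggq" → prefix "vz" already present; 6 new (z, z, z, g, g, q)
Total nodes = 11 + 9 + 4 + 0 + 3 + 2 + 2 + 0 + 1 + 5 + 3 + 6 = 46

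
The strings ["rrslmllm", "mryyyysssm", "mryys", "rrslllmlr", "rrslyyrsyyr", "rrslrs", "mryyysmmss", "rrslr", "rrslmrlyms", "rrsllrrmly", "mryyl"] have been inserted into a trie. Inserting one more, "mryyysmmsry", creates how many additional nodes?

The longest prefix of "mryyysmmsry" already in the trie is "mryyysmms" (length 9).
Each of the 2 remaining characters creates one node.

2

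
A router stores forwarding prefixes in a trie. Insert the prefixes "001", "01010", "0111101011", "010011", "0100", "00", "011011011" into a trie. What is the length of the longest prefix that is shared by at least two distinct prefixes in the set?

4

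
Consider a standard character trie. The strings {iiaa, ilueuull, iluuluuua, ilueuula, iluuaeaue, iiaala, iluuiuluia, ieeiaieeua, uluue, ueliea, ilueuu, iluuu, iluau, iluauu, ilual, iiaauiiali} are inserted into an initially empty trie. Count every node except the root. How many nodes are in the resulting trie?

61

For each word, the new-node count is its length minus the longest prefix already in the trie:
  "iiaa" → 4 new (i, i, a, a)
  "ilueuull" → prefix "i" already present; 7 new (l, u, e, u, u, l, l)
  "iluuluuua" → prefix "ilu" already present; 6 new (u, l, u, u, u, a)
  "ilueuula" → prefix "ilueuul" already present; 1 new (a)
  "iluuaeaue" → prefix "iluu" already present; 5 new (a, e, a, u, e)
  "iiaala" → prefix "iiaa" already present; 2 new (l, a)
  "iluuiuluia" → prefix "iluu" already present; 6 new (i, u, l, u, i, a)
  "ieeiaieeua" → prefix "i" already present; 9 new (e, e, i, a, i, e, e, u, a)
  "uluue" → 5 new (u, l, u, u, e)
  "ueliea" → prefix "u" already present; 5 new (e, l, i, e, a)
  "ilueuu" → prefix "ilueuu" already present; 0 new (none)
  "iluuu" → prefix "iluu" already present; 1 new (u)
  "iluau" → prefix "ilu" already present; 2 new (a, u)
  "iluauu" → prefix "iluau" already present; 1 new (u)
  "ilual" → prefix "ilua" already present; 1 new (l)
  "iiaauiiali" → prefix "iiaa" already present; 6 new (u, i, i, a, l, i)
Total nodes = 4 + 7 + 6 + 1 + 5 + 2 + 6 + 9 + 5 + 5 + 0 + 1 + 2 + 1 + 1 + 6 = 61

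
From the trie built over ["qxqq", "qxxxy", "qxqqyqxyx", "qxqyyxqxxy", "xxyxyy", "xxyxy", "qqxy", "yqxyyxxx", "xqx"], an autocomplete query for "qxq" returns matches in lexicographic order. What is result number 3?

qxqyyxqxxy

Words with prefix "qxq", in lexicographic order: "qxqq", "qxqqyqxyx", "qxqyyxqxxy"
Position 3: qxqyyxqxxy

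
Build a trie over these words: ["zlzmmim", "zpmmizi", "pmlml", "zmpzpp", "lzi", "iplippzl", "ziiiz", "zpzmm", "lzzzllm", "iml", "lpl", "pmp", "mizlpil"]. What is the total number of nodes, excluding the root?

For each word, the new-node count is its length minus the longest prefix already in the trie:
  "zlzmmim" → 7 new (z, l, z, m, m, i, m)
  "zpmmizi" → prefix "z" already present; 6 new (p, m, m, i, z, i)
  "pmlml" → 5 new (p, m, l, m, l)
  "zmpzpp" → prefix "z" already present; 5 new (m, p, z, p, p)
  "lzi" → 3 new (l, z, i)
  "iplippzl" → 8 new (i, p, l, i, p, p, z, l)
  "ziiiz" → prefix "z" already present; 4 new (i, i, i, z)
  "zpzmm" → prefix "zp" already present; 3 new (z, m, m)
  "lzzzllm" → prefix "lz" already present; 5 new (z, z, l, l, m)
  "iml" → prefix "i" already present; 2 new (m, l)
  "lpl" → prefix "l" already present; 2 new (p, l)
  "pmp" → prefix "pm" already present; 1 new (p)
  "mizlpil" → 7 new (m, i, z, l, p, i, l)
Total nodes = 7 + 6 + 5 + 5 + 3 + 8 + 4 + 3 + 5 + 2 + 2 + 1 + 7 = 58

58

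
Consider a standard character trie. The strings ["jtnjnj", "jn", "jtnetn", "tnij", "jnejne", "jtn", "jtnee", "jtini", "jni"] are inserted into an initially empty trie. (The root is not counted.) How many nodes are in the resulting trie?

Trace insertions, counting only characters that open a new branch:
  "jtnjnj" → 6 new (j, t, n, j, n, j)
  "jn" → prefix "j" already present; 1 new (n)
  "jtnetn" → prefix "jtn" already present; 3 new (e, t, n)
  "tnij" → 4 new (t, n, i, j)
  "jnejne" → prefix "jn" already present; 4 new (e, j, n, e)
  "jtn" → prefix "jtn" already present; 0 new (none)
  "jtnee" → prefix "jtne" already present; 1 new (e)
  "jtini" → prefix "jt" already present; 3 new (i, n, i)
  "jni" → prefix "jn" already present; 1 new (i)
Total nodes = 6 + 1 + 3 + 4 + 4 + 0 + 1 + 3 + 1 = 23

23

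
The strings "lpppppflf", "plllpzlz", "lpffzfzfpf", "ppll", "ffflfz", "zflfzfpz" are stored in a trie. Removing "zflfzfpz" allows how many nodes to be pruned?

8

After clearing the end-marker at "zflfzfpz", prune upward until reaching a node still needed by another word.
No other word shares any prefix with "zflfzfpz", so all 8 of its nodes go.
Nodes removed: 8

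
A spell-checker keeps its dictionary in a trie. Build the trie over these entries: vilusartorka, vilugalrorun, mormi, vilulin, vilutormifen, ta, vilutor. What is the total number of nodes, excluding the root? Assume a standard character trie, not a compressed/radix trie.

38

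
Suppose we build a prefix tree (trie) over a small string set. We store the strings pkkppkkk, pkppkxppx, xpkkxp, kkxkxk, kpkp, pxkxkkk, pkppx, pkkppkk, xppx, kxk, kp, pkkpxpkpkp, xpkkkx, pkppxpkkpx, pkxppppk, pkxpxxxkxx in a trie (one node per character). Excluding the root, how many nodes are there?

66

Trace insertions, counting only characters that open a new branch:
  "pkkppkkk" → 8 new (p, k, k, p, p, k, k, k)
  "pkppkxppx" → prefix "pk" already present; 7 new (p, p, k, x, p, p, x)
  "xpkkxp" → 6 new (x, p, k, k, x, p)
  "kkxkxk" → 6 new (k, k, x, k, x, k)
  "kpkp" → prefix "k" already present; 3 new (p, k, p)
  "pxkxkkk" → prefix "p" already present; 6 new (x, k, x, k, k, k)
  "pkppx" → prefix "pkpp" already present; 1 new (x)
  "pkkppkk" → prefix "pkkppkk" already present; 0 new (none)
  "xppx" → prefix "xp" already present; 2 new (p, x)
  "kxk" → prefix "k" already present; 2 new (x, k)
  "kp" → prefix "kp" already present; 0 new (none)
  "pkkpxpkpkp" → prefix "pkkp" already present; 6 new (x, p, k, p, k, p)
  "xpkkkx" → prefix "xpkk" already present; 2 new (k, x)
  "pkppxpkkpx" → prefix "pkppx" already present; 5 new (p, k, k, p, x)
  "pkxppppk" → prefix "pk" already present; 6 new (x, p, p, p, p, k)
  "pkxpxxxkxx" → prefix "pkxp" already present; 6 new (x, x, x, k, x, x)
Total nodes = 8 + 7 + 6 + 6 + 3 + 6 + 1 + 0 + 2 + 2 + 0 + 6 + 2 + 5 + 6 + 6 = 66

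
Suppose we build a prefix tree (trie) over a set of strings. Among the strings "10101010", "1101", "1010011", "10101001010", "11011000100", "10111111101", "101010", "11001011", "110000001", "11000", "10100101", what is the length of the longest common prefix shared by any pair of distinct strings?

The deepest shared node is where two words last agree before diverging.
"10100101" and "1010011" agree on "101001" (6 characters) before diverging; nothing deeper is shared.
Longest shared-prefix length: 6

6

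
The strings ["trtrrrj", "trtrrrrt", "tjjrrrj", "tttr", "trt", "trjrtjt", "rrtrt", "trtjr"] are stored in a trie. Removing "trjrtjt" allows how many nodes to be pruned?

5

Walk "trjrtjt" from the leaf back toward the root, removing each node that no remaining word uses.
The suffix "jrtjt" (5 nodes) is used only by "trjrtjt"; the node for "tr" still has the child "t", so pruning stops there.
Nodes removed: 5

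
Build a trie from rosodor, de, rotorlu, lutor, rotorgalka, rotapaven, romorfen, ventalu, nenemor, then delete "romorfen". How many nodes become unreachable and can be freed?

6

After clearing the end-marker at "romorfen", prune upward until reaching a node still needed by another word.
The suffix "morfen" (6 nodes) is used only by "romorfen"; the node for "ro" still has the child "s", so pruning stops there.
Nodes removed: 6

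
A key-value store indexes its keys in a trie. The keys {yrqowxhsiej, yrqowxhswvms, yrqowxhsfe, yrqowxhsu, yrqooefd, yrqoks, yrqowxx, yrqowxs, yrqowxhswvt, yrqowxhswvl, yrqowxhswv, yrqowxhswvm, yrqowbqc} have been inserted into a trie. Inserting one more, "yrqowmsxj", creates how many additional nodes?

"yrqow" is already a path in the trie; the remaining "msxj" must be added.
So 9 − 5 = 4 new nodes.

4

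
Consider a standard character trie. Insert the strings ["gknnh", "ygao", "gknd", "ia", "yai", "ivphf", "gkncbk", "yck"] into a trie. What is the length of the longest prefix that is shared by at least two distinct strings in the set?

3

Look for the deepest trie node that still has at least two words in its subtree.
"gkncbk" and "gknd" agree on "gkn" (3 characters) before diverging; nothing deeper is shared.
Longest shared-prefix length: 3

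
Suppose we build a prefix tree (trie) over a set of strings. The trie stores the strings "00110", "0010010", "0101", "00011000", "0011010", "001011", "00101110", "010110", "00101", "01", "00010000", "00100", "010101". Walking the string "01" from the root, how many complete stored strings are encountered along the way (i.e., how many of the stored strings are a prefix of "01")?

1

Walk "01" from the root; an end-of-word marker is hit whenever a stored word is a prefix of "01".
Prefixes of the query that are stored words: "01"
Count: 1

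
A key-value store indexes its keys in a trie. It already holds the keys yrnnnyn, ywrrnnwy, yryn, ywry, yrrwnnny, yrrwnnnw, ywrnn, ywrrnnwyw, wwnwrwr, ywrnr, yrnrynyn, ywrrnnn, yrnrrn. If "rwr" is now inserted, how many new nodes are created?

3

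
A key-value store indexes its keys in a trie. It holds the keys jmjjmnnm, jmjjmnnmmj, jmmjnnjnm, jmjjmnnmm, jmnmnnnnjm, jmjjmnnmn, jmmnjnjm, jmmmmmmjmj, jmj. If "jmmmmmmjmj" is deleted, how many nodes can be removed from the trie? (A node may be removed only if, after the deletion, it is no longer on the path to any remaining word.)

7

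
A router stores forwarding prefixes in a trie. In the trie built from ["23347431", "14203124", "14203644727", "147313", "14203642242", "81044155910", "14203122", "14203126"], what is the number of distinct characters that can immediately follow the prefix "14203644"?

1

Walk "14203644" from the root, arriving at one node.
Characters that immediately follow "14203644" among the stored strings: {7}.
That node has 1 child edge.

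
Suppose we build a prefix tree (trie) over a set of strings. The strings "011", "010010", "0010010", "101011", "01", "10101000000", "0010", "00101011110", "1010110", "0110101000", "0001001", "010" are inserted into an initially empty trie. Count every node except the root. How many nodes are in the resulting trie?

Count nodes per top-level branch (shared prefixes stored once):
  '0'-branch (0001001, 0010, 0010010, 00101011110, 01, 010, 010010, 011, 0110101000): 32 nodes
  '1'-branch (10101000000, 101011, 1010110): 13 nodes
Sum: 45

45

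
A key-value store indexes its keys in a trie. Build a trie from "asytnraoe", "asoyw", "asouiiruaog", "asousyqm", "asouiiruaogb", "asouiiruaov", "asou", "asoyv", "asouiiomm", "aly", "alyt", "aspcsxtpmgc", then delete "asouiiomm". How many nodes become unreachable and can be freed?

3

After clearing the end-marker at "asouiiomm", prune upward until reaching a node still needed by another word.
The suffix "omm" (3 nodes) is used only by "asouiiomm"; the node for "asouii" still has the child "r", so pruning stops there.
Nodes removed: 3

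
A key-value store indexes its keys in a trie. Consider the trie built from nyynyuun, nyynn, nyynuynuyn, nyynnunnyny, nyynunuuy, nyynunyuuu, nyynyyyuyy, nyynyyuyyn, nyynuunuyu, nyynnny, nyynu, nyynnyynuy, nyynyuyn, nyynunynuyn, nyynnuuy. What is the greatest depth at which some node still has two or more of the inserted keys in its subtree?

7

Look for the deepest trie node that still has at least two words in its subtree.
"nyynunynuyn" and "nyynunyuuu" agree on "nyynuny" (7 characters) before diverging; nothing deeper is shared.
Longest shared-prefix length: 7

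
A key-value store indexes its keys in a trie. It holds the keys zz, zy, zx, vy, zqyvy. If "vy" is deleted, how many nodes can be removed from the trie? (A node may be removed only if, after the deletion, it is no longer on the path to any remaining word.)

After clearing the end-marker at "vy", prune upward until reaching a node still needed by another word.
No other word shares any prefix with "vy", so all 2 of its nodes go.
Nodes removed: 2

2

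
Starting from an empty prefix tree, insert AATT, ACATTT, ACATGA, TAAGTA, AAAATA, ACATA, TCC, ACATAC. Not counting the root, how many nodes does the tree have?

Trace insertions, counting only characters that open a new branch:
  "AATT" → 4 new (A, A, T, T)
  "ACATTT" → prefix "A" already present; 5 new (C, A, T, T, T)
  "ACATGA" → prefix "ACAT" already present; 2 new (G, A)
  "TAAGTA" → 6 new (T, A, A, G, T, A)
  "AAAATA" → prefix "AA" already present; 4 new (A, A, T, A)
  "ACATA" → prefix "ACAT" already present; 1 new (A)
  "TCC" → prefix "T" already present; 2 new (C, C)
  "ACATAC" → prefix "ACATA" already present; 1 new (C)
Total nodes = 4 + 5 + 2 + 6 + 4 + 1 + 2 + 1 = 25

25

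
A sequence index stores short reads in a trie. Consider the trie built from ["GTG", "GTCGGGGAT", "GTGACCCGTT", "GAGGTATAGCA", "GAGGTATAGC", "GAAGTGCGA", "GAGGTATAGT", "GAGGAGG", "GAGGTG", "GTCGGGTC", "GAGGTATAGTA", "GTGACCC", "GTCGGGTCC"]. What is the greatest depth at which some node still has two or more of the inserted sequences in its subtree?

Equivalently: take the maximum, over all pairs, of their longest common prefix length.
e.g. "GAGGTATAGC" and "GAGGTATAGCA" share the prefix "GAGGTATAGC" of length 10; no pair shares a longer one.
Longest shared-prefix length: 10

10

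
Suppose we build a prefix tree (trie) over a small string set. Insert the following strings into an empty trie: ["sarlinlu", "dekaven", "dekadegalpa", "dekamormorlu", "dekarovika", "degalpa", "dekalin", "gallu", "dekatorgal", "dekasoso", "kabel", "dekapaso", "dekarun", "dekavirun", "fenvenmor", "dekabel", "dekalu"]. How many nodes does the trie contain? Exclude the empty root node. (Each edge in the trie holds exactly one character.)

For each word, the new-node count is its length minus the longest prefix already in the trie:
  "sarlinlu" → 8 new (s, a, r, l, i, n, l, u)
  "dekaven" → 7 new (d, e, k, a, v, e, n)
  "dekadegalpa" → prefix "deka" already present; 7 new (d, e, g, a, l, p, a)
  "dekamormorlu" → prefix "deka" already present; 8 new (m, o, r, m, o, r, l, u)
  "dekarovika" → prefix "deka" already present; 6 new (r, o, v, i, k, a)
  "degalpa" → prefix "de" already present; 5 new (g, a, l, p, a)
  "dekalin" → prefix "deka" already present; 3 new (l, i, n)
  "gallu" → 5 new (g, a, l, l, u)
  "dekatorgal" → prefix "deka" already present; 6 new (t, o, r, g, a, l)
  "dekasoso" → prefix "deka" already present; 4 new (s, o, s, o)
  "kabel" → 5 new (k, a, b, e, l)
  "dekapaso" → prefix "deka" already present; 4 new (p, a, s, o)
  "dekarun" → prefix "dekar" already present; 2 new (u, n)
  "dekavirun" → prefix "dekav" already present; 4 new (i, r, u, n)
  "fenvenmor" → 9 new (f, e, n, v, e, n, m, o, r)
  "dekabel" → prefix "deka" already present; 3 new (b, e, l)
  "dekalu" → prefix "dekal" already present; 1 new (u)
Total nodes = 8 + 7 + 7 + 8 + 6 + 5 + 3 + 5 + 6 + 4 + 5 + 4 + 2 + 4 + 9 + 3 + 1 = 87

87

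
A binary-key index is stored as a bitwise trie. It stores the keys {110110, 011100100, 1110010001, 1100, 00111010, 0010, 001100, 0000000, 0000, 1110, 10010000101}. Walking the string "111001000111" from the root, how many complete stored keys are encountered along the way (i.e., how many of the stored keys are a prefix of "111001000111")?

Traverse "111001000111" character by character; count nodes along the way that are marked as word ends.
Prefixes of the query that are stored words: "1110", "1110010001"
Count: 2

2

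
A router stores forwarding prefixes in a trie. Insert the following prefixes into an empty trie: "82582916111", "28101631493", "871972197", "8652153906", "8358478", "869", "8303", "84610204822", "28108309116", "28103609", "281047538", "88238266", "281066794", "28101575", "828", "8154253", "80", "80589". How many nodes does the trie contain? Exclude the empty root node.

For each word, the new-node count is its length minus the longest prefix already in the trie:
  "82582916111" → 11 new (8, 2, 5, 8, 2, 9, 1, 6, 1, 1, 1)
  "28101631493" → 11 new (2, 8, 1, 0, 1, 6, 3, 1, 4, 9, 3)
  "871972197" → prefix "8" already present; 8 new (7, 1, 9, 7, 2, 1, 9, 7)
  "8652153906" → prefix "8" already present; 9 new (6, 5, 2, 1, 5, 3, 9, 0, 6)
  "8358478" → prefix "8" already present; 6 new (3, 5, 8, 4, 7, 8)
  "869" → prefix "86" already present; 1 new (9)
  "8303" → prefix "83" already present; 2 new (0, 3)
  "84610204822" → prefix "8" already present; 10 new (4, 6, 1, 0, 2, 0, 4, 8, 2, 2)
  "28108309116" → prefix "2810" already present; 7 new (8, 3, 0, 9, 1, 1, 6)
  "28103609" → prefix "2810" already present; 4 new (3, 6, 0, 9)
  "281047538" → prefix "2810" already present; 5 new (4, 7, 5, 3, 8)
  "88238266" → prefix "8" already present; 7 new (8, 2, 3, 8, 2, 6, 6)
  "281066794" → prefix "2810" already present; 5 new (6, 6, 7, 9, 4)
  "28101575" → prefix "28101" already present; 3 new (5, 7, 5)
  "828" → prefix "82" already present; 1 new (8)
  "8154253" → prefix "8" already present; 6 new (1, 5, 4, 2, 5, 3)
  "80" → prefix "8" already present; 1 new (0)
  "80589" → prefix "80" already present; 3 new (5, 8, 9)
Total nodes = 11 + 11 + 8 + 9 + 6 + 1 + 2 + 10 + 7 + 4 + 5 + 7 + 5 + 3 + 1 + 6 + 1 + 3 = 100

100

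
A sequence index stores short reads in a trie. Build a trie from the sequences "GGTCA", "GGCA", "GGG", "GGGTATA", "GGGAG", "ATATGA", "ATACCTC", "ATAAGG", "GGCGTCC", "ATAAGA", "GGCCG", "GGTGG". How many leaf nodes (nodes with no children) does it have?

A leaf is a node with no children — equivalently, the end of a word that is not a proper prefix of any other stored word.
Those words: "ATAAGA", "ATAAGG", "ATACCTC", "ATATGA", "GGCA", "GGCCG", "GGCGTCC", "GGGAG", "GGGTATA", "GGTCA", "GGTGG"
Leaf count: 11

11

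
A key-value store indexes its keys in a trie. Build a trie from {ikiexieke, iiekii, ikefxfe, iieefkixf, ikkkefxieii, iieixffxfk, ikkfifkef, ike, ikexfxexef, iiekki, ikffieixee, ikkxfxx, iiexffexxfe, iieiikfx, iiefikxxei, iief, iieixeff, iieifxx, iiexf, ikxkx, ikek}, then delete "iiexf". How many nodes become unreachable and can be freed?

0

After clearing the end-marker at "iiexf", prune upward until reaching a node still needed by another word.
Every node on "iiexf" is still needed (e.g. by "iiexffexxfe"), so nothing is freed.
Nodes removed: 0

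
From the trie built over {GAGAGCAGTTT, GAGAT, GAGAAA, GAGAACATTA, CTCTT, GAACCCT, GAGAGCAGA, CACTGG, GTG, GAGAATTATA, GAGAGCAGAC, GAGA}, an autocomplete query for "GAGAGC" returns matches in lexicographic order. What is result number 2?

Words with prefix "GAGAGC", in lexicographic order: "GAGAGCAGA", "GAGAGCAGAC", "GAGAGCAGTTT"
The 2nd is GAGAGCAGAC.

GAGAGCAGAC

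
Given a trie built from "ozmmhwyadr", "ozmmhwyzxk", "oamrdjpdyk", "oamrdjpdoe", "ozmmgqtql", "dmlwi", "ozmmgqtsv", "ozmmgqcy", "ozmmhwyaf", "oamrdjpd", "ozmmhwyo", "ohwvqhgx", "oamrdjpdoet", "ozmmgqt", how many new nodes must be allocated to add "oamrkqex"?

"oamr" is already a path in the trie; the remaining "kqex" must be added.
New nodes needed: |"oamrkqex"| − 4 = 8 − 4 = 4.

4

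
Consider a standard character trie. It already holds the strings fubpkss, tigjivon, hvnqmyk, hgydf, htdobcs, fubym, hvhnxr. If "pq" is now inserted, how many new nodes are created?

2

No existing word starts with "p", so every character of "pq" needs a new node.
2 − 0 = 2 new nodes.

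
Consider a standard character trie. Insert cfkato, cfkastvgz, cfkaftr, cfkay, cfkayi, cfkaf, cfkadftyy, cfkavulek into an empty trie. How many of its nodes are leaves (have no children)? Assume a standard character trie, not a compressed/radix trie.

A leaf is a node with no children — equivalently, the end of a word that is not a proper prefix of any other stored word.
Those words: "cfkadftyy", "cfkaftr", "cfkastvgz", "cfkato", "cfkavulek", "cfkayi"
Leaf count: 6

6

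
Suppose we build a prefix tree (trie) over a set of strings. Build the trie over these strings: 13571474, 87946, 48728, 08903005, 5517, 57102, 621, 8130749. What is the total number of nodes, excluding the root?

43

For each word, the new-node count is its length minus the longest prefix already in the trie:
  "13571474" → 8 new (1, 3, 5, 7, 1, 4, 7, 4)
  "87946" → 5 new (8, 7, 9, 4, 6)
  "48728" → 5 new (4, 8, 7, 2, 8)
  "08903005" → 8 new (0, 8, 9, 0, 3, 0, 0, 5)
  "5517" → 4 new (5, 5, 1, 7)
  "57102" → prefix "5" already present; 4 new (7, 1, 0, 2)
  "621" → 3 new (6, 2, 1)
  "8130749" → prefix "8" already present; 6 new (1, 3, 0, 7, 4, 9)
Total nodes = 8 + 5 + 5 + 8 + 4 + 4 + 3 + 6 = 43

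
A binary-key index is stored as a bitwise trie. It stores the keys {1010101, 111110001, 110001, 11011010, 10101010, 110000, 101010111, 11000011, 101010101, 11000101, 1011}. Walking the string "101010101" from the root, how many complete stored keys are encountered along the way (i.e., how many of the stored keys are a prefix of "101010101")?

Walk "101010101" from the root; an end-of-word marker is hit whenever a stored word is a prefix of "101010101".
Prefixes of the query that are stored words: "1010101", "10101010", "101010101"
Count: 3

3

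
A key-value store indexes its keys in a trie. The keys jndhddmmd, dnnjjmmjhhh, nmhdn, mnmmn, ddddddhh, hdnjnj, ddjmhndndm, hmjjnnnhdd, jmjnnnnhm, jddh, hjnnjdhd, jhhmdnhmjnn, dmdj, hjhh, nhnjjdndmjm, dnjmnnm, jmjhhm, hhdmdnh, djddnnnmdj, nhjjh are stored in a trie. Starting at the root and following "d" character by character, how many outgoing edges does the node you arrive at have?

Walk "d" from the root, arriving at one node.
Distinct next characters after "d": d, j, m, n.
That node has 4 child edges.

4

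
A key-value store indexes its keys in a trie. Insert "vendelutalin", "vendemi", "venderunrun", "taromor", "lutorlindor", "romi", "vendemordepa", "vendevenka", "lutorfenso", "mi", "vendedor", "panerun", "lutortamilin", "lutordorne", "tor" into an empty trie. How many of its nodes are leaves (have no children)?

15

A leaf is a node with no children — equivalently, the end of a word that is not a proper prefix of any other stored word.
Those words: "lutordorne", "lutorfenso", "lutorlindor", "lutortamilin", "mi", "panerun", "romi", "taromor", "tor", "vendedor", "vendelutalin", "vendemi", "vendemordepa", "venderunrun", "vendevenka"
Leaf count: 15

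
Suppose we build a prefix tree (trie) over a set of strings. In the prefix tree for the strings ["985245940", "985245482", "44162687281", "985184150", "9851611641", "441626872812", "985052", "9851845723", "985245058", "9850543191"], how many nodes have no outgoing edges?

9

Leaves are exactly the stored words that no other stored word extends.
Those words: "441626872812", "985052", "9850543191", "9851611641", "985184150", "9851845723", "985245058", "985245482", "985245940"
Leaf count: 9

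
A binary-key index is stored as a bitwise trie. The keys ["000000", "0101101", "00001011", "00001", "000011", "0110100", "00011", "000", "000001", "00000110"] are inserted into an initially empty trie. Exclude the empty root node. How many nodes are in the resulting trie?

27

Trie structure (* marks end of a word):
(root)
└─ 0
   ├─ 0
   │  └─ 0 *
   │     ├─ 0
   │     │  ├─ 0
   │     │  │  ├─ 0 *
   │     │  │  └─ 1 *
   │     │  │     └─ 1
   │     │  │        └─ 0 *
   │     │  └─ 1 *
   │     │     ├─ 0
   │     │     │  └─ 1
   │     │     │     └─ 1 *
   │     │     └─ 1 *
   │     └─ 1
   │        └─ 1 *
   └─ 1
      ├─ 0
      │  └─ 1
      │     └─ 1
      │        └─ 0
      │           └─ 1 *
      └─ 1
         └─ 0
            └─ 1
               └─ 0
                  └─ 0 *
Counting every labelled node above: 27.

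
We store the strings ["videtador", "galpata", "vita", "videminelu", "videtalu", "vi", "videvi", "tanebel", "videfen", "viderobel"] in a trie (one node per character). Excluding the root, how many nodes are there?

Insert word by word; a character creates a node only if that edge doesn't already exist:
  "videtador" → 9 new (v, i, d, e, t, a, d, o, r)
  "galpata" → 7 new (g, a, l, p, a, t, a)
  "vita" → prefix "vi" already present; 2 new (t, a)
  "videminelu" → prefix "vide" already present; 6 new (m, i, n, e, l, u)
  "videtalu" → prefix "videta" already present; 2 new (l, u)
  "vi" → prefix "vi" already present; 0 new (none)
  "videvi" → prefix "vide" already present; 2 new (v, i)
  "tanebel" → 7 new (t, a, n, e, b, e, l)
  "videfen" → prefix "vide" already present; 3 new (f, e, n)
  "viderobel" → prefix "vide" already present; 5 new (r, o, b, e, l)
Total nodes = 9 + 7 + 2 + 6 + 2 + 0 + 2 + 7 + 3 + 5 = 43

43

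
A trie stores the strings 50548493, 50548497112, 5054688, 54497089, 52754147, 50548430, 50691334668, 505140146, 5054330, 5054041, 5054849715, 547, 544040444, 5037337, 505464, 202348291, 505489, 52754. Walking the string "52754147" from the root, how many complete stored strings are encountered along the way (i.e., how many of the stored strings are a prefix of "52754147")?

2

Traverse "52754147" character by character; count nodes along the way that are marked as word ends.
Prefixes of the query that are stored words: "52754", "52754147"
Count: 2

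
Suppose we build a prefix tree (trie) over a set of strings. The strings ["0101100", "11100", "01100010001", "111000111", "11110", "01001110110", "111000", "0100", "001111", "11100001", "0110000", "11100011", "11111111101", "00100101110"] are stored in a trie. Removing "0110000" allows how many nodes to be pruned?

1

After clearing the end-marker at "0110000", prune upward until reaching a node still needed by another word.
The suffix "0" (1 node) is used only by "0110000"; the node for "011000" still has the child "1", so pruning stops there.
Nodes removed: 1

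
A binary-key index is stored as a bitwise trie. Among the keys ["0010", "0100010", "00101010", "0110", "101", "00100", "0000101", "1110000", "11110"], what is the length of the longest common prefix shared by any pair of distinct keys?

Look for the deepest trie node that still has at least two words in its subtree.
e.g. "0010" and "00100" share the prefix "0010" of length 4; no pair shares a longer one.
Longest shared-prefix length: 4

4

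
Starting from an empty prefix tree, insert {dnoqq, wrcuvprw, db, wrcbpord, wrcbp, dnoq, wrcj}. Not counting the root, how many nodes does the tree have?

Insert word by word; a character creates a node only if that edge doesn't already exist:
  "dnoqq" → 5 new (d, n, o, q, q)
  "wrcuvprw" → 8 new (w, r, c, u, v, p, r, w)
  "db" → prefix "d" already present; 1 new (b)
  "wrcbpord" → prefix "wrc" already present; 5 new (b, p, o, r, d)
  "wrcbp" → prefix "wrcbp" already present; 0 new (none)
  "dnoq" → prefix "dnoq" already present; 0 new (none)
  "wrcj" → prefix "wrc" already present; 1 new (j)
Total nodes = 5 + 8 + 1 + 5 + 0 + 0 + 1 = 20

20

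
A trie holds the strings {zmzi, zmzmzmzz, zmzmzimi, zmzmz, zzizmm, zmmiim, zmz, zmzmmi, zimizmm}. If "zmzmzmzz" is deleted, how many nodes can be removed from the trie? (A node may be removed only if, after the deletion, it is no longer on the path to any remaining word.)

Walk "zmzmzmzz" from the leaf back toward the root, removing each node that no remaining word uses.
The suffix "mzz" (3 nodes) is used only by "zmzmzmzz"; the node for "zmzmz" still has the child "i", so pruning stops there.
Nodes removed: 3

3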